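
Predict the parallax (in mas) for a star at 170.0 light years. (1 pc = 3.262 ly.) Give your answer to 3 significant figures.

d = 170.0 ly ÷ 3.262 = 52.115 pc.
p = 1/d = 1/52.115 = 0.019188 arcsec.
= 0.019188 × 1000 = 19.188 mas.

19.2 mas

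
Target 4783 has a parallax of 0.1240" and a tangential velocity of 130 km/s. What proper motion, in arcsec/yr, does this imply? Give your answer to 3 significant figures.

d = 1/p = 1/0.1240″ = 8.0645 pc.
μ = v_t / (4.74 d) = 130 / (4.74 × 8.0645) = 130 / 38.226 = 3.4008 ″/yr.

3.40 arcsec/yr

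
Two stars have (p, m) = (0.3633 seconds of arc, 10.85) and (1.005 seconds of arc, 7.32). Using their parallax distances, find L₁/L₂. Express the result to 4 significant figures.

L₁/L₂ = 0.2963

d₁ = 1/p₁ = 1/0.3633″ = 2.7525 pc; d₂ = 1/p₂ = 1/1.005″ = 0.99502 pc.
M₁ = m₁ − 5 log₁₀ d₁ + 5 = 10.85 − 2.1986 + 5 = 13.6514.
M₂ = 7.32 − (-0.0108) + 5 = 12.3308.
L₁/L₂ = 10^(0.4(M₂ − M₁)) = 10^(0.4 × (-1.3206)) = 10^(-0.52824) = 0.29632.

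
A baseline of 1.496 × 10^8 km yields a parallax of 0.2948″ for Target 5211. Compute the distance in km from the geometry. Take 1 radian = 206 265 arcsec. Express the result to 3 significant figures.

1.05 × 10^14 km

θ = 0.2948″ = 0.2948/206265 = 1.4292 × 10^-6 rad.
d = B/θ = (1.496 × 10^8) / (1.4292 × 10^-6) = 1.0467 × 10^14 km.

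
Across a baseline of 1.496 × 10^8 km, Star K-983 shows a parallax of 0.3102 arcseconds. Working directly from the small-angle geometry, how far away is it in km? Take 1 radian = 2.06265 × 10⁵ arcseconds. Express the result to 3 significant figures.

θ = 0.3102″ = 0.3102/206265 = 1.5039 × 10^-6 rad.
d = B/θ = (1.496 × 10^8) / (1.5039 × 10^-6) = 9.9475 × 10^13 km.

9.95 × 10^13 km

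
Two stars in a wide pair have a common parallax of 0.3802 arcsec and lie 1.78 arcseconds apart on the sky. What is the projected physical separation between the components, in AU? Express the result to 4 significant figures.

d = 1/p = 1/0.3802″ = 2.6302 pc.
At distance d (pc), an angle of θ arcsec spans θ·d AU: s = 1.78 × 2.6302 = 4.6818 AU.

4.682 AU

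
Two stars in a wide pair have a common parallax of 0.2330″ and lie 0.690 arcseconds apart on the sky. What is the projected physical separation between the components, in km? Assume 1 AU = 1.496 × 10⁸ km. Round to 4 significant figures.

4.430 × 10^8 km

d = 1/p = 1/0.2330″ = 4.2918 pc.
At distance d (pc), an angle of θ arcsec spans θ·d AU: s = 0.690 × 4.2918 = 2.9613 AU.
= 2.9613 × 1.496 × 10⁸ km = 4.4301 × 10^8 km.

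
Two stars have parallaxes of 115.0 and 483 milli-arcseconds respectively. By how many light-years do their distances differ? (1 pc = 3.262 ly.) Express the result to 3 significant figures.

21.6 ly

d_A = 1/0.1150″ = 8.6957 pc; d_B = 1/0.4830″ = 2.0704 pc.
|d_B − d_A| = |2.0704 − 8.6957| = 6.6253 pc = 6.6253 × 3.262 ly = 21.612 ly.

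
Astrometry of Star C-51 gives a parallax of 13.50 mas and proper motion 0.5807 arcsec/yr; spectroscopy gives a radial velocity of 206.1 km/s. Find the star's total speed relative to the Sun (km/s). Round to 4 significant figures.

d = 1/p = 1/0.01350″ = 74.074 pc.
v_t = 4.740 μ d = 4.740 × 0.5807 × 74.074 = 203.89 km/s.
v = √(v_r² + v_t²) = √(206.1² + 203.89²) = √84048.3 = 289.91 km/s.

289.9 km/s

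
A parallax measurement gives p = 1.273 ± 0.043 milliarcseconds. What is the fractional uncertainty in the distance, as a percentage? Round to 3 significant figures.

For d = 1/p, |σ_d/d| = |σ_p/p|.
σ_p/p = 0.043 / 1.273 = 0.033778 = 3.3778%.

3.38%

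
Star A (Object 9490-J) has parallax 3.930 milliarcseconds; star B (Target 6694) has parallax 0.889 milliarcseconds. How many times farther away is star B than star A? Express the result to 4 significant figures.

Since d = 1/p, d_B/d_A = p_A/p_B.
= 3.930 / 0.889 = 4.4207.

4.421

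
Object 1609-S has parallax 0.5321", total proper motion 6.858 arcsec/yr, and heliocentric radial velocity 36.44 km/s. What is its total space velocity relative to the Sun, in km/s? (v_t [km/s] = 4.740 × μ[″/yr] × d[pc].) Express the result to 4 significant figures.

71.13 km/s

d = 1/p = 1/0.5321″ = 1.8793 pc.
v_t = 4.740 μ d = 4.740 × 6.858 × 1.8793 = 61.09 km/s.
v = √(v_r² + v_t²) = √(36.44² + 61.09²) = √5059.86 = 71.133 km/s.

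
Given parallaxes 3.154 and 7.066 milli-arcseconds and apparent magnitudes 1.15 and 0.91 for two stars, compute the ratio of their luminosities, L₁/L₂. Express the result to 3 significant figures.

d₁ = 1/p₁ = 1/0.003154″ = 317.06 pc; d₂ = 1/p₂ = 1/0.007066″ = 141.52 pc.
M₁ = m₁ − 5 log₁₀ d₁ + 5 = 1.15 − 12.5057 + 5 = -6.3557.
M₂ = 0.91 − 10.7541 + 5 = -4.8441.
L₁/L₂ = 10^(0.4(M₂ − M₁)) = 10^(0.4 × 1.5116) = 10^0.60464 = 4.0238.

L₁/L₂ = 4.02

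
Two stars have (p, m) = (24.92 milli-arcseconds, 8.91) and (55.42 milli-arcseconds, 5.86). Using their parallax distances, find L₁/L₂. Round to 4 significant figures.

d₁ = 1/p₁ = 1/0.02492″ = 40.128 pc; d₂ = 1/p₂ = 1/0.05542″ = 18.044 pc.
M₁ = m₁ − 5 log₁₀ d₁ + 5 = 8.91 − 8.0172 + 5 = 5.8928.
M₂ = 5.86 − 6.2817 + 5 = 4.5783.
L₁/L₂ = 10^(0.4(M₂ − M₁)) = 10^(0.4 × (-1.3145)) = 10^(-0.52580) = 0.29799.

L₁/L₂ = 0.2980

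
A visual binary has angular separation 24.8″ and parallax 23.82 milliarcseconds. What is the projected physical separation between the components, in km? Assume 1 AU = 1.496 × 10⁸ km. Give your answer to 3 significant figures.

d = 1/p = 1/0.02382″ = 41.982 pc.
At distance d (pc), an angle of θ arcsec spans θ·d AU: s = 24.8 × 41.982 = 1041.2 AU.
= 1041.2 × 1.496 × 10⁸ km = 1.5576 × 10^11 km.

1.56 × 10^11 km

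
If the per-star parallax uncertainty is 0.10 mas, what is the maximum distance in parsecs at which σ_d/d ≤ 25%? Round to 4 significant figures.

σ_d/d = σ_p/p, so the condition is σ_p/p ≤ 0.25, i.e. p ≥ σ_p/0.25.
p_min = 0.10/0.25 = 0.4 mas = 0.0004 arcsec.
d_max = 1/p_min = 1/0.0004 = 2500 pc.

2500 pc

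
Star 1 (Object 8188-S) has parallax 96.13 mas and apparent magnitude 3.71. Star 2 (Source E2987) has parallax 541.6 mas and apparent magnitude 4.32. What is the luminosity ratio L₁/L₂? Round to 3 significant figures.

d₁ = 1/p₁ = 1/0.09613″ = 10.403 pc; d₂ = 1/p₂ = 1/0.5416″ = 1.8464 pc.
M₁ = m₁ − 5 log₁₀ d₁ + 5 = 3.71 − 5.0858 + 5 = 3.6242.
M₂ = 4.32 − 1.3316 + 5 = 7.9884.
L₁/L₂ = 10^(0.4(M₂ − M₁)) = 10^(0.4 × 4.3642) = 10^1.74568 = 55.678.

L₁/L₂ = 55.7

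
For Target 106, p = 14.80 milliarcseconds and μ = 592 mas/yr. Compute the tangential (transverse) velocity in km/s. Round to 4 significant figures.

189.6 km/s

d = 1/p = 1/0.01480″ = 67.568 pc.
μ = 592 mas/yr = 0.592 ″/yr.
v_t = 4.74 × μ × d = 4.74 × 0.592 × 67.568 = 189.6 km/s.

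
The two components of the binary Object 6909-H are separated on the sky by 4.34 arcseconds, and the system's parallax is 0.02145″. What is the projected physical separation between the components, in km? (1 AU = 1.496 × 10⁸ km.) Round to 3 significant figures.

3.03 × 10^10 km

d = 1/p = 1/0.02145″ = 46.62 pc.
At distance d (pc), an angle of θ arcsec spans θ·d AU: s = 4.34 × 46.62 = 202.33 AU.
= 202.33 × 1.496 × 10⁸ km = 3.0269 × 10^10 km.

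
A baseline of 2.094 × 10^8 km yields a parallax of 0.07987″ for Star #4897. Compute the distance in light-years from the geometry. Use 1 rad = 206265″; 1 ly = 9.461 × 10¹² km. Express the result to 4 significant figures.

θ = 0.07987″ = 0.07987/206265 = 3.8722 × 10^-7 rad.
d = B/θ = (2.094 × 10^8) / (3.8722 × 10^-7) = 5.4078 × 10^14 km = (5.4078 × 10^14) / (9.461 × 10^12) ly = 57.159 ly.

57.16 ly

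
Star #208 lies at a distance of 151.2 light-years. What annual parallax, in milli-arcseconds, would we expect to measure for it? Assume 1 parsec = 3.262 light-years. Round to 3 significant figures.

21.6 mas

d = 151.2 ly ÷ 3.262 = 46.352 pc.
p = 1/d = 1/46.352 = 0.021574 arcsec.
= 0.021574 × 1000 = 21.574 mas.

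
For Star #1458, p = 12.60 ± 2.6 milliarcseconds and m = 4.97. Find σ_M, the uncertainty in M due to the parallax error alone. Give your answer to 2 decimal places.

M = m − 5 log₁₀ d + 5 = m + 5 log₁₀ p + 5, so ∂M/∂p = 5/(p ln 10).
σ_M = (5/ln 10) · (σ_p/p) = 2.1715 × 2.6/12.60 = 2.1715 × 0.20635 = 0.44809.

σ_M = 0.45 mag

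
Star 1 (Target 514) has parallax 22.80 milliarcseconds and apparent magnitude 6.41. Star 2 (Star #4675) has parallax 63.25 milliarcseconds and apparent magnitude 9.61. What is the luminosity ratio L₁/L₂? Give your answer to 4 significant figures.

L₁/L₂ = 146.6

d₁ = 1/p₁ = 1/0.02280″ = 43.86 pc; d₂ = 1/p₂ = 1/0.06325″ = 15.81 pc.
M₁ = m₁ − 5 log₁₀ d₁ + 5 = 6.41 − 8.2103 + 5 = 3.1997.
M₂ = 9.61 − 5.9947 + 5 = 8.6153.
L₁/L₂ = 10^(0.4(M₂ − M₁)) = 10^(0.4 × 5.4156) = 10^2.16624 = 146.64.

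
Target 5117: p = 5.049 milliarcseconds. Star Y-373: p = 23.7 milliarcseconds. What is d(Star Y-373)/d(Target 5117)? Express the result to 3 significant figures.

0.213

Since d = 1/p, d_B/d_A = p_A/p_B.
= 5.049 / 23.7 = 0.21304.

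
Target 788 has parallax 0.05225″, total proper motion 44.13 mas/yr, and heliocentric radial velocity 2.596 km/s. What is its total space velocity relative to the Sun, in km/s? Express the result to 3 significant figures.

4.77 km/s

d = 1/p = 1/0.05225″ = 19.139 pc.
μ = 44.13 mas/yr = 0.04413 ″/yr.
v_t = 4.740 μ d = 4.740 × 0.04413 × 19.139 = 4.0034 km/s.
v = √(v_r² + v_t²) = √(2.596² + 4.0034²) = √22.7664 = 4.7714 km/s.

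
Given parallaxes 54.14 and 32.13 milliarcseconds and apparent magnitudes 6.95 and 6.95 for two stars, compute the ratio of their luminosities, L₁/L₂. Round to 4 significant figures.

L₁/L₂ = 0.3522

d₁ = 1/p₁ = 1/0.05414″ = 18.471 pc; d₂ = 1/p₂ = 1/0.03213″ = 31.124 pc.
M₁ = m₁ − 5 log₁₀ d₁ + 5 = 6.95 − 6.3325 + 5 = 5.6175.
M₂ = 6.95 − 7.4655 + 5 = 4.4845.
L₁/L₂ = 10^(0.4(M₂ − M₁)) = 10^(0.4 × (-1.1330)) = 10^(-0.45320) = 0.35221.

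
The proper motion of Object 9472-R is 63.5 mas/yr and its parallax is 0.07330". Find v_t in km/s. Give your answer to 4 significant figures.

d = 1/p = 1/0.07330″ = 13.643 pc.
μ = 63.5 mas/yr = 0.0635 ″/yr.
v_t = 4.74 × μ × d = 4.74 × 0.0635 × 13.643 = 4.1064 km/s.

4.106 km/s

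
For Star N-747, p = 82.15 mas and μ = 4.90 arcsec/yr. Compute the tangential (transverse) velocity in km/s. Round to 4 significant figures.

282.7 km/s

d = 1/p = 1/0.08215″ = 12.173 pc.
v_t = 4.74 × μ × d = 4.74 × 4.90 × 12.173 = 282.73 km/s.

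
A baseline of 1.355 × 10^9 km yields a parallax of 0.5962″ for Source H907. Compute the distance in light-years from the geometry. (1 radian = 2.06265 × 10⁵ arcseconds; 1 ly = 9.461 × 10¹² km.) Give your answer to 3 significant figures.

θ = 0.5962″ = 0.5962/206265 = 2.8905 × 10^-6 rad.
d = B/θ = (1.355 × 10^9) / (2.8905 × 10^-6) = 4.6878 × 10^14 km = (4.6878 × 10^14) / (9.461 × 10^12) ly = 49.549 ly.

49.5 ly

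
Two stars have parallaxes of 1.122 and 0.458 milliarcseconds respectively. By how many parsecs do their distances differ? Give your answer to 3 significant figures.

d_A = 1/0.001122″ = 891.27 pc; d_B = 1/0.0004580″ = 2183.4 pc.
|d_B − d_A| = |2183.4 − 891.27| = 1292.1 pc.

1290 pc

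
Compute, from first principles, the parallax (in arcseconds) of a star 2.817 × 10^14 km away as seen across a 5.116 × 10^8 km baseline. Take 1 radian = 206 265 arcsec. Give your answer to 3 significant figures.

0.375 arcsec

θ ≈ B/d = (5.116 × 10^8) / (2.817 × 10^14) = 1.8161 × 10^-6 rad.
In arcseconds: 1.8161 × 10^-6 × 206265 = 0.3746″.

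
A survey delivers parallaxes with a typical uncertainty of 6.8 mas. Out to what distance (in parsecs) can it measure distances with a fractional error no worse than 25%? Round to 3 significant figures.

36.8 pc

σ_d/d = σ_p/p, so the condition is σ_p/p ≤ 0.25, i.e. p ≥ σ_p/0.25.
p_min = 6.8/0.25 = 27.2 mas = 0.0272 arcsec.
d_max = 1/p_min = 1/0.0272 = 36.765 pc.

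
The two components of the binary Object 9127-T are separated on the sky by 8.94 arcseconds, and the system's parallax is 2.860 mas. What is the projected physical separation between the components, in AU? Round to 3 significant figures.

d = 1/p = 1/0.002860″ = 349.65 pc.
At distance d (pc), an angle of θ arcsec spans θ·d AU: s = 8.94 × 349.65 = 3125.9 AU.

3130 AU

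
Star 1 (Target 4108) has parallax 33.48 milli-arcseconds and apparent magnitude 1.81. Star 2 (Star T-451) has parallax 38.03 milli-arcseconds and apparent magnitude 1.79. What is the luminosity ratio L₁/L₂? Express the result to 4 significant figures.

d₁ = 1/p₁ = 1/0.03348″ = 29.869 pc; d₂ = 1/p₂ = 1/0.03803″ = 26.295 pc.
M₁ = m₁ − 5 log₁₀ d₁ + 5 = 1.81 − 7.3761 + 5 = -0.5661.
M₂ = 1.79 − 7.0994 + 5 = -0.3094.
L₁/L₂ = 10^(0.4(M₂ − M₁)) = 10^(0.4 × 0.2567) = 10^0.10268 = 1.2667.

L₁/L₂ = 1.267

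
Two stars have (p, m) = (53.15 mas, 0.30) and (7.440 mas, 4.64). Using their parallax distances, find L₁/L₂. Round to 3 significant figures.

L₁/L₂ = 1.07

d₁ = 1/p₁ = 1/0.05315″ = 18.815 pc; d₂ = 1/p₂ = 1/0.007440″ = 134.41 pc.
M₁ = m₁ − 5 log₁₀ d₁ + 5 = 0.30 − 6.3725 + 5 = -1.0725.
M₂ = 4.64 − 10.6422 + 5 = -1.0022.
L₁/L₂ = 10^(0.4(M₂ − M₁)) = 10^(0.4 × 0.0703) = 10^0.02812 = 1.0669.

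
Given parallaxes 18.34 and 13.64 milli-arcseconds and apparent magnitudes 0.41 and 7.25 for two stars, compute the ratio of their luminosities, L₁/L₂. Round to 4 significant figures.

L₁/L₂ = 301.2

d₁ = 1/p₁ = 1/0.01834″ = 54.526 pc; d₂ = 1/p₂ = 1/0.01364″ = 73.314 pc.
M₁ = m₁ − 5 log₁₀ d₁ + 5 = 0.41 − 8.6830 + 5 = -3.2730.
M₂ = 7.25 − 9.3259 + 5 = 2.9241.
L₁/L₂ = 10^(0.4(M₂ − M₁)) = 10^(0.4 × 6.1971) = 10^2.47884 = 301.19.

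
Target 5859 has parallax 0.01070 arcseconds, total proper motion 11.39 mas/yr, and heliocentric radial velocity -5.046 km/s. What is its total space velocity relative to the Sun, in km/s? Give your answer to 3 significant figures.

7.14 km/s

d = 1/p = 1/0.01070″ = 93.458 pc.
μ = 11.39 mas/yr = 0.01139 ″/yr.
v_t = 4.740 μ d = 4.740 × 0.01139 × 93.458 = 5.0457 km/s.
v = √(v_r² + v_t²) = √((-5.046)² + 5.0457²) = √50.9212 = 7.1359 km/s.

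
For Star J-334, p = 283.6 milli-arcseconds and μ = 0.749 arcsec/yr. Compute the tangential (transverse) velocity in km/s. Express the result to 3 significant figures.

12.5 km/s

d = 1/p = 1/0.2836″ = 3.5261 pc.
v_t = 4.74 × μ × d = 4.74 × 0.749 × 3.5261 = 12.519 km/s.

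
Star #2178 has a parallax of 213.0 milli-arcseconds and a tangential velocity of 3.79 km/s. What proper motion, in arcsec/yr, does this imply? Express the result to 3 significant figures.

d = 1/p = 1/0.2130″ = 4.6948 pc.
μ = v_t / (4.74 d) = 3.79 / (4.74 × 4.6948) = 3.79 / 22.253 = 0.17031 ″/yr.

0.170 arcsec/yr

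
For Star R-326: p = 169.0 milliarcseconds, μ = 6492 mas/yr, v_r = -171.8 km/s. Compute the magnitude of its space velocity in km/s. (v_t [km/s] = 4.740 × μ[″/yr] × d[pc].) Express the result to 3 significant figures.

250 km/s

d = 1/p = 1/0.1690″ = 5.9172 pc.
μ = 6492 mas/yr = 6.492 ″/yr.
v_t = 4.740 μ d = 4.740 × 6.492 × 5.9172 = 182.08 km/s.
v = √(v_r² + v_t²) = √((-171.8)² + 182.08²) = √62668.4 = 250.34 km/s.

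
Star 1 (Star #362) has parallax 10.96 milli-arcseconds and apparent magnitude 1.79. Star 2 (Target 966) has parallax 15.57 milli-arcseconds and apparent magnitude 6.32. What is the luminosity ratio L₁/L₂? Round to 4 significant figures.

d₁ = 1/p₁ = 1/0.01096″ = 91.241 pc; d₂ = 1/p₂ = 1/0.01557″ = 64.226 pc.
M₁ = m₁ − 5 log₁₀ d₁ + 5 = 1.79 − 9.8010 + 5 = -3.0110.
M₂ = 6.32 − 9.0386 + 5 = 2.2814.
L₁/L₂ = 10^(0.4(M₂ − M₁)) = 10^(0.4 × 5.2924) = 10^2.11696 = 130.91.

L₁/L₂ = 130.9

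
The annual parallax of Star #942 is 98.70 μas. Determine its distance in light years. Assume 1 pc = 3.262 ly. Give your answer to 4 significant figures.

33050 light years

p = 98.70 μas = 0.00009870 arcsec.
d = 1/p = 1/0.00009870 = 10132 pc.
In light-years: 10132 × 3.262 = 33051 ly.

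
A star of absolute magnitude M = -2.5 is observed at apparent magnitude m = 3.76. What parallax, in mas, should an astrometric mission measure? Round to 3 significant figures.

5.60 mas

m − M = 3.76 − (-2.5) = 6.26.
d = 10^((m−M)/5 + 1) = 10^2.252 = 178.65 pc.
p = 1/d = 1/178.65 = 0.0055975 arcsec = 5.5975 mas.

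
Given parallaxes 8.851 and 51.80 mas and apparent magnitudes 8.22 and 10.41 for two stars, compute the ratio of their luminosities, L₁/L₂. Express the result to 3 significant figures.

L₁/L₂ = 257

d₁ = 1/p₁ = 1/0.008851″ = 112.98 pc; d₂ = 1/p₂ = 1/0.05180″ = 19.305 pc.
M₁ = m₁ − 5 log₁₀ d₁ + 5 = 8.22 − 10.2650 + 5 = 2.9550.
M₂ = 10.41 − 6.4283 + 5 = 8.9817.
L₁/L₂ = 10^(0.4(M₂ − M₁)) = 10^(0.4 × 6.0267) = 10^2.41068 = 257.44.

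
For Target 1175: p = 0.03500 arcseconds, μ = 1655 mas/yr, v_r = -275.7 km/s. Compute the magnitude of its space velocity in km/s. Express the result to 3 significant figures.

d = 1/p = 1/0.03500″ = 28.571 pc.
μ = 1655 mas/yr = 1.655 ″/yr.
v_t = 4.740 μ d = 4.740 × 1.655 × 28.571 = 224.13 km/s.
v = √(v_r² + v_t²) = √((-275.7)² + 224.13²) = √126245 = 355.31 km/s.

355 km/s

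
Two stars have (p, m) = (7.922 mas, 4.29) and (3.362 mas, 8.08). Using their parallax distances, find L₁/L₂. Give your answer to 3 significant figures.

d₁ = 1/p₁ = 1/0.007922″ = 126.23 pc; d₂ = 1/p₂ = 1/0.003362″ = 297.44 pc.
M₁ = m₁ − 5 log₁₀ d₁ + 5 = 4.29 − 10.5058 + 5 = -1.2158.
M₂ = 8.08 − 12.3670 + 5 = 0.7130.
L₁/L₂ = 10^(0.4(M₂ − M₁)) = 10^(0.4 × 1.9288) = 10^0.77152 = 5.9091.

L₁/L₂ = 5.91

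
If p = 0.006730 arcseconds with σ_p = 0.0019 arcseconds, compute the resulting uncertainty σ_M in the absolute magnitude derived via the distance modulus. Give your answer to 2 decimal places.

M = m − 5 log₁₀ d + 5 = m + 5 log₁₀ p + 5, so ∂M/∂p = 5/(p ln 10).
σ_M = (5/ln 10) · (σ_p/p) = 2.1715 × 0.0019/0.006730 = 2.1715 × 0.28232 = 0.61306.

σ_M = 0.61 mag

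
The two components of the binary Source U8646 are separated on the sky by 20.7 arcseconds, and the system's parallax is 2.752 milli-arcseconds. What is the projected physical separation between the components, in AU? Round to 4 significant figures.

7522 AU

d = 1/p = 1/0.002752″ = 363.37 pc.
At distance d (pc), an angle of θ arcsec spans θ·d AU: s = 20.7 × 363.37 = 7521.8 AU.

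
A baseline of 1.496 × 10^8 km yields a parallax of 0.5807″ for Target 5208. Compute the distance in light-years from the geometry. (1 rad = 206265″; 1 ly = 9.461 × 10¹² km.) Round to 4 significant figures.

5.617 ly

θ = 0.5807″ = 0.5807/206265 = 2.8153 × 10^-6 rad.
d = B/θ = (1.496 × 10^8) / (2.8153 × 10^-6) = 5.3138 × 10^13 km = (5.3138 × 10^13) / (9.461 × 10^12) ly = 5.6165 ly.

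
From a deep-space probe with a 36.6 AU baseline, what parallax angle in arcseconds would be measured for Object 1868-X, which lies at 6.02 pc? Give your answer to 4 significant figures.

p (arcsec) = B (AU) / d (pc).
p = 36.6 / 6.02 = 6.0797 arcsec.

6.080 arcsec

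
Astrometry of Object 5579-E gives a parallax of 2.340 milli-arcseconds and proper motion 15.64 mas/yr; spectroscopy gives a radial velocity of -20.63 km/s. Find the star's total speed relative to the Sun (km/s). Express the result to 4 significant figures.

d = 1/p = 1/0.002340″ = 427.35 pc.
μ = 15.64 mas/yr = 0.01564 ″/yr.
v_t = 4.740 μ d = 4.740 × 0.01564 × 427.35 = 31.681 km/s.
v = √(v_r² + v_t²) = √((-20.63)² + 31.681²) = √1429.28 = 37.806 km/s.

37.81 km/s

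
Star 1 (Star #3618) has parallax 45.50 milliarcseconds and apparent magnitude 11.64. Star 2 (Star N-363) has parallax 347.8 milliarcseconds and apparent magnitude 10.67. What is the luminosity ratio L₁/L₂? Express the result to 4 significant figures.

d₁ = 1/p₁ = 1/0.04550″ = 21.978 pc; d₂ = 1/p₂ = 1/0.3478″ = 2.8752 pc.
M₁ = m₁ − 5 log₁₀ d₁ + 5 = 11.64 − 6.7099 + 5 = 9.9301.
M₂ = 10.67 − 2.2933 + 5 = 13.3767.
L₁/L₂ = 10^(0.4(M₂ − M₁)) = 10^(0.4 × 3.4466) = 10^1.37864 = 23.913.

L₁/L₂ = 23.91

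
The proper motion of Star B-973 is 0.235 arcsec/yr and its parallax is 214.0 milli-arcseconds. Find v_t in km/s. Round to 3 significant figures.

5.21 km/s

d = 1/p = 1/0.2140″ = 4.6729 pc.
v_t = 4.74 × μ × d = 4.74 × 0.235 × 4.6729 = 5.2051 km/s.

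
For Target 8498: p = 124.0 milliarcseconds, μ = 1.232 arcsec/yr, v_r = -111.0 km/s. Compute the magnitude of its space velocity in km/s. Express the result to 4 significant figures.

d = 1/p = 1/0.1240″ = 8.0645 pc.
v_t = 4.740 μ d = 4.740 × 1.232 × 8.0645 = 47.094 km/s.
v = √(v_r² + v_t²) = √((-111.0)² + 47.094²) = √14538.8 = 120.58 km/s.

120.6 km/s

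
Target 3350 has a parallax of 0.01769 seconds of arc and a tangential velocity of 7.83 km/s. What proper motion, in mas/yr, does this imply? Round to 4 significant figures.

29.22 mas/yr

d = 1/p = 1/0.01769″ = 56.529 pc.
μ = v_t / (4.74 d) = 7.83 / (4.74 × 56.529) = 7.83 / 267.95 = 0.029222 ″/yr = 29.222 mas/yr.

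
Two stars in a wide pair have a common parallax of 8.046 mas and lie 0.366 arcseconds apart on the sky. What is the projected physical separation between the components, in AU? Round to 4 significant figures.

45.49 AU

d = 1/p = 1/0.008046″ = 124.29 pc.
At distance d (pc), an angle of θ arcsec spans θ·d AU: s = 0.366 × 124.29 = 45.49 AU.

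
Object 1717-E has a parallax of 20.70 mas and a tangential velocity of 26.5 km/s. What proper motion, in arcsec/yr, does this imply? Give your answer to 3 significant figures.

0.116 arcsec/yr

d = 1/p = 1/0.02070″ = 48.309 pc.
μ = v_t / (4.74 d) = 26.5 / (4.74 × 48.309) = 26.5 / 228.98 = 0.11573 ″/yr.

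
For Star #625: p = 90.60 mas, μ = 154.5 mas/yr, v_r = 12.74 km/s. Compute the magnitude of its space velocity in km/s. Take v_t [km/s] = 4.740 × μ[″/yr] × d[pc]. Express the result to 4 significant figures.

15.09 km/s

d = 1/p = 1/0.09060″ = 11.038 pc.
μ = 154.5 mas/yr = 0.1545 ″/yr.
v_t = 4.740 μ d = 4.740 × 0.1545 × 11.038 = 8.0835 km/s.
v = √(v_r² + v_t²) = √(12.74² + 8.0835²) = √227.651 = 15.088 km/s.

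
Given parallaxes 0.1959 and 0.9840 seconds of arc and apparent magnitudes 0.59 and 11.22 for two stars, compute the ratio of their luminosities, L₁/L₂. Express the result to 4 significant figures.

L₁/L₂ = 450700

d₁ = 1/p₁ = 1/0.1959″ = 5.1046 pc; d₂ = 1/p₂ = 1/0.9840″ = 1.0163 pc.
M₁ = m₁ − 5 log₁₀ d₁ + 5 = 0.59 − 3.5398 + 5 = 2.0502.
M₂ = 11.22 − 0.0351 + 5 = 16.1849.
L₁/L₂ = 10^(0.4(M₂ − M₁)) = 10^(0.4 × 14.1347) = 10^5.65388 = 4.5069 × 10^5.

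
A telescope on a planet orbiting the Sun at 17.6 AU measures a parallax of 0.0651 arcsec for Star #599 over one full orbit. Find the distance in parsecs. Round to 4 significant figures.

With baseline B (in AU) and parallax p (in arcsec), d = B/p parsecs.
d = 17.6 / 0.0651 = 270.35 pc.

270.4 pc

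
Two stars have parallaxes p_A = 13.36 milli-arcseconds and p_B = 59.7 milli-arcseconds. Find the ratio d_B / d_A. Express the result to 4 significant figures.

Since d = 1/p, d_B/d_A = p_A/p_B.
= 13.36 / 59.7 = 0.22379.

0.2238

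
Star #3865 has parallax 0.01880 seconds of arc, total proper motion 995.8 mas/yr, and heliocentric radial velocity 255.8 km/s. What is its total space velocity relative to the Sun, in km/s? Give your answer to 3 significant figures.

d = 1/p = 1/0.01880″ = 53.191 pc.
μ = 995.8 mas/yr = 0.9958 ″/yr.
v_t = 4.740 μ d = 4.740 × 0.9958 × 53.191 = 251.07 km/s.
v = √(v_r² + v_t²) = √(255.8² + 251.07²) = √128470 = 358.43 km/s.

358 km/s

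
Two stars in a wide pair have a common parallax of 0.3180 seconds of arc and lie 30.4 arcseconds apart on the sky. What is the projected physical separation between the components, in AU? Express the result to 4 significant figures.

95.60 AU

d = 1/p = 1/0.3180″ = 3.1447 pc.
At distance d (pc), an angle of θ arcsec spans θ·d AU: s = 30.4 × 3.1447 = 95.599 AU.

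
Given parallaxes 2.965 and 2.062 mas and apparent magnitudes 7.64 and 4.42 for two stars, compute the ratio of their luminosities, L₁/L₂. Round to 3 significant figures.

d₁ = 1/p₁ = 1/0.002965″ = 337.27 pc; d₂ = 1/p₂ = 1/0.002062″ = 484.97 pc.
M₁ = m₁ − 5 log₁₀ d₁ + 5 = 7.64 − 12.6399 + 5 = 0.0001.
M₂ = 4.42 − 13.4286 + 5 = -4.0086.
L₁/L₂ = 10^(0.4(M₂ − M₁)) = 10^(0.4 × (-4.0087)) = 10^(-1.60348) = 0.024918.

L₁/L₂ = 0.0249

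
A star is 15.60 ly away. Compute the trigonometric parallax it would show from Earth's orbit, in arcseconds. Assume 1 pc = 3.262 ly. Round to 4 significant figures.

d = 15.60 ly ÷ 3.262 = 4.7823 pc.
p = 1/d = 1/4.7823 = 0.2091 arcsec.

0.2091 arcsec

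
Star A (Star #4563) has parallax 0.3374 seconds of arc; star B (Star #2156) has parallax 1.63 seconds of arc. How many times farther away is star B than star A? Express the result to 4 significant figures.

Since d = 1/p, d_B/d_A = p_A/p_B.
= 0.3374 / 1.63 = 0.20699.

0.2070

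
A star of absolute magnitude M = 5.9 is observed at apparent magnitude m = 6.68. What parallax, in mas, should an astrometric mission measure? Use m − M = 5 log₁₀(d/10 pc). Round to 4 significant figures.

69.82 mas

m − M = 6.68 − 5.9 = 0.78.
d = 10^((m−M)/5 + 1) = 10^1.156 = 14.322 pc.
p = 1/d = 1/14.322 = 0.069823 arcsec = 69.823 mas.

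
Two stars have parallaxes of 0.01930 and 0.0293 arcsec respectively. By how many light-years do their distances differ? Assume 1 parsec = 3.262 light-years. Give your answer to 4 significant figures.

d_A = 1/0.01930″ = 51.813 pc; d_B = 1/0.02930″ = 34.13 pc.
|d_B − d_A| = |34.13 − 51.813| = 17.683 pc = 17.683 × 3.262 ly = 57.682 ly.

57.68 ly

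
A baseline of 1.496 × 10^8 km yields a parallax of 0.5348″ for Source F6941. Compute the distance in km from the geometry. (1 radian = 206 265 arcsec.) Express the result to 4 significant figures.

5.770 × 10^13 km

θ = 0.5348″ = 0.5348/206265 = 2.5928 × 10^-6 rad.
d = B/θ = (1.496 × 10^8) / (2.5928 × 10^-6) = 5.7698 × 10^13 km.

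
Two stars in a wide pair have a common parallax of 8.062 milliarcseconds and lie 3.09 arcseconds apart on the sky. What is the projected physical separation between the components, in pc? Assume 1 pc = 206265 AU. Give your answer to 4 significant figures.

0.001858 pc

d = 1/p = 1/0.008062″ = 124.04 pc.
At distance d (pc), an angle of θ arcsec spans θ·d AU: s = 3.09 × 124.04 = 383.28 AU.
= 383.28 / 206265 = 0.0018582 pc.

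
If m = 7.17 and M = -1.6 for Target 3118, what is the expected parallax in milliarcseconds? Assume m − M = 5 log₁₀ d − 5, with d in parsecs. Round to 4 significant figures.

m − M = 7.17 − (-1.6) = 8.77.
d = 10^((m−M)/5 + 1) = 10^2.754 = 567.54 pc.
p = 1/d = 1/567.54 = 0.001762 arcsec = 1.762 mas.

1.762 mas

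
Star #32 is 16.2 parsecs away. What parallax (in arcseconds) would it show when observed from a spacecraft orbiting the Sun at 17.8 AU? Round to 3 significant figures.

1.10 arcsec

p (arcsec) = B (AU) / d (pc).
p = 17.8 / 16.2 = 1.0988 arcsec.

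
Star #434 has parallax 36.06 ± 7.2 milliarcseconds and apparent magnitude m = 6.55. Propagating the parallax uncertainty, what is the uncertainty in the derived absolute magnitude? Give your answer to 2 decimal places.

M = m − 5 log₁₀ d + 5 = m + 5 log₁₀ p + 5, so ∂M/∂p = 5/(p ln 10).
σ_M = (5/ln 10) · (σ_p/p) = 2.1715 × 7.2/36.06 = 2.1715 × 0.19967 = 0.43358.

σ_M = 0.43 mag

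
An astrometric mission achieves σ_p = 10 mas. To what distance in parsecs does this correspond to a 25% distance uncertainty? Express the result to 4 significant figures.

25.00 pc

σ_d/d = σ_p/p, so the condition is σ_p/p ≤ 0.25, i.e. p ≥ σ_p/0.25.
p_min = 10/0.25 = 40 mas = 0.04 arcsec.
d_max = 1/p_min = 1/0.04 = 25 pc.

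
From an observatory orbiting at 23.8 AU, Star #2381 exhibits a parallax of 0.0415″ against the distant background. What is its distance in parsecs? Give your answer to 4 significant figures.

573.5 pc

With baseline B (in AU) and parallax p (in arcsec), d = B/p parsecs.
d = 23.8 / 0.0415 = 573.49 pc.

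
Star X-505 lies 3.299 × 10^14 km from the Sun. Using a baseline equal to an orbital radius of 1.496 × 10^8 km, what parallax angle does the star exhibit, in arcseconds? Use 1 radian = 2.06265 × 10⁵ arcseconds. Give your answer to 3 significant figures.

0.0935 arcsec

θ ≈ B/d = (1.496 × 10^8) / (3.299 × 10^14) = 4.5347 × 10^-7 rad.
In arcseconds: 4.5347 × 10^-7 × 206265 = 0.093535″.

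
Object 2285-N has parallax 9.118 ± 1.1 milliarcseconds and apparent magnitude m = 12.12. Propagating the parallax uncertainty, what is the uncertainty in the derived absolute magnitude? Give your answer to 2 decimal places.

M = m − 5 log₁₀ d + 5 = m + 5 log₁₀ p + 5, so ∂M/∂p = 5/(p ln 10).
σ_M = (5/ln 10) · (σ_p/p) = 2.1715 × 1.1/9.118 = 2.1715 × 0.12064 = 0.26197.

σ_M = 0.26 mag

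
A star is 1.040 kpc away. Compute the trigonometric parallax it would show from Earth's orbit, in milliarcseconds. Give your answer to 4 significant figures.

0.9615 mas

d = 1.040 kpc = 1040 pc.
p = 1/d = 1/1040 = 0.00096154 arcsec.
= 0.00096154 × 1000 = 0.96154 mas.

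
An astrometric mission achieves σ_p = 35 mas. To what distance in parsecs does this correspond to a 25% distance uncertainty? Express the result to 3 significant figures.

σ_d/d = σ_p/p, so the condition is σ_p/p ≤ 0.25, i.e. p ≥ σ_p/0.25.
p_min = 35/0.25 = 140 mas = 0.14 arcsec.
d_max = 1/p_min = 1/0.14 = 7.1429 pc.

7.14 pc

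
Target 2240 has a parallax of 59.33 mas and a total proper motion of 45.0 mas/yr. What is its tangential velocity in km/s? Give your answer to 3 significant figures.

d = 1/p = 1/0.05933″ = 16.855 pc.
μ = 45.0 mas/yr = 0.0450 ″/yr.
v_t = 4.74 × μ × d = 4.74 × 0.0450 × 16.855 = 3.5952 km/s.

3.60 km/s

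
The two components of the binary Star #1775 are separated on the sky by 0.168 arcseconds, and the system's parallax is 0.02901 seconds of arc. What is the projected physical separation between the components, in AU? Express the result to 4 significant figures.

5.791 AU

d = 1/p = 1/0.02901″ = 34.471 pc.
At distance d (pc), an angle of θ arcsec spans θ·d AU: s = 0.168 × 34.471 = 5.7911 AU.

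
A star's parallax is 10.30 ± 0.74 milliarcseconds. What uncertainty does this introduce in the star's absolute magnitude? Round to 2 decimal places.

σ_M = 0.16 mag

M = m − 5 log₁₀ d + 5 = m + 5 log₁₀ p + 5, so ∂M/∂p = 5/(p ln 10).
σ_M = (5/ln 10) · (σ_p/p) = 2.1715 × 0.74/10.30 = 2.1715 × 0.071845 = 0.15601.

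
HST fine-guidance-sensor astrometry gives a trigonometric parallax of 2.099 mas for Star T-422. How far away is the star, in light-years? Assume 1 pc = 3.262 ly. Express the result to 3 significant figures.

1550 light years

p = 2.099 mas = 0.002099 arcsec.
d = 1/p = 1/0.002099 = 476.42 pc.
In light-years: 476.42 × 3.262 = 1554.1 ly.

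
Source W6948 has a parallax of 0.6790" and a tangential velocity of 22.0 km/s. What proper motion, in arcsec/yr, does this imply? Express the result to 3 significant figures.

3.15 arcsec/yr

d = 1/p = 1/0.6790″ = 1.4728 pc.
μ = v_t / (4.74 d) = 22.0 / (4.74 × 1.4728) = 22.0 / 6.9811 = 3.1514 ″/yr.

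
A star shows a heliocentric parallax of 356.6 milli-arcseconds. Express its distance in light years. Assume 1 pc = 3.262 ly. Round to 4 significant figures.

p = 356.6 milli-arcseconds = 0.3566 arcsec.
d = 1/p = 1/0.3566 = 2.8043 pc.
In light-years: 2.8043 × 3.262 = 9.1476 ly.

9.148 light years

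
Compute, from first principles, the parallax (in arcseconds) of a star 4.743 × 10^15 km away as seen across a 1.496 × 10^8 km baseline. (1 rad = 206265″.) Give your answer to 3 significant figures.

0.00651 arcsec

θ ≈ B/d = (1.496 × 10^8) / (4.743 × 10^15) = 3.1541 × 10^-8 rad.
In arcseconds: 3.1541 × 10^-8 × 206265 = 0.0065058″.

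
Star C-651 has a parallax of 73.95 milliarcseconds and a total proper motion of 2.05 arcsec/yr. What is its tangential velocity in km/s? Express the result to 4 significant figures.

131.4 km/s

d = 1/p = 1/0.07395″ = 13.523 pc.
v_t = 4.74 × μ × d = 4.74 × 2.05 × 13.523 = 131.4 km/s.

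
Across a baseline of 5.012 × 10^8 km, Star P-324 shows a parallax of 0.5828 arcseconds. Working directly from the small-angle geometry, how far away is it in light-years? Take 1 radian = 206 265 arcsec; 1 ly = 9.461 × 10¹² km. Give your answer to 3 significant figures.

θ = 0.5828″ = 0.5828/206265 = 2.8255 × 10^-6 rad.
d = B/θ = (5.012 × 10^8) / (2.8255 × 10^-6) = 1.7738 × 10^14 km = (1.7738 × 10^14) / (9.461 × 10^12) ly = 18.749 ly.

18.7 ly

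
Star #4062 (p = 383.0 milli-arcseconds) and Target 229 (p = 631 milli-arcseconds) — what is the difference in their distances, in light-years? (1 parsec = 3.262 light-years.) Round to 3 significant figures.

3.35 ly

d_A = 1/0.3830″ = 2.611 pc; d_B = 1/0.6310″ = 1.5848 pc.
|d_B − d_A| = |1.5848 − 2.611| = 1.0262 pc = 1.0262 × 3.262 ly = 3.3475 ly.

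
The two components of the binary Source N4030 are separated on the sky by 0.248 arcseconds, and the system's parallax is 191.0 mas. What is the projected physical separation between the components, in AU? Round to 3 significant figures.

1.30 AU

d = 1/p = 1/0.1910″ = 5.2356 pc.
At distance d (pc), an angle of θ arcsec spans θ·d AU: s = 0.248 × 5.2356 = 1.2984 AU.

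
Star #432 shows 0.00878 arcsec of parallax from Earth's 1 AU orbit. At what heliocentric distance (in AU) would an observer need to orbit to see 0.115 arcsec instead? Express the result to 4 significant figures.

13.10 AU

Parallax scales linearly with baseline: p ∝ B, so B = p_target / p_Earth × 1 AU.
B = 0.115 / 0.00878 = 13.098 AU.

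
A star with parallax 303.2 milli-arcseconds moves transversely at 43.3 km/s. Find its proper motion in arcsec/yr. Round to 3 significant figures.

2.77 arcsec/yr

d = 1/p = 1/0.3032″ = 3.2982 pc.
μ = v_t / (4.74 d) = 43.3 / (4.74 × 3.2982) = 43.3 / 15.633 = 2.7698 ″/yr.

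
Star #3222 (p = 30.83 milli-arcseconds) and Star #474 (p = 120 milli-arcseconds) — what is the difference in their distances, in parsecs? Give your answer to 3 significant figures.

24.1 pc

d_A = 1/0.03083″ = 32.436 pc; d_B = 1/0.1200″ = 8.3333 pc.
|d_B − d_A| = |8.3333 − 32.436| = 24.103 pc.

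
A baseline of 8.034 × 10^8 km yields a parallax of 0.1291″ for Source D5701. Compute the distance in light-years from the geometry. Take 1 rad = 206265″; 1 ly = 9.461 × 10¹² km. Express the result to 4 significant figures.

θ = 0.1291″ = 0.1291/206265 = 6.2589 × 10^-7 rad.
d = B/θ = (8.034 × 10^8) / (6.2589 × 10^-7) = 1.2836 × 10^15 km = (1.2836 × 10^15) / (9.461 × 10^12) ly = 135.67 ly.

135.7 ly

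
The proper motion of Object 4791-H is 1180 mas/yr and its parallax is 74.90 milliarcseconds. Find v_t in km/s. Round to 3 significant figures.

d = 1/p = 1/0.07490″ = 13.351 pc.
μ = 1180 mas/yr = 1.18 ″/yr.
v_t = 4.74 × μ × d = 4.74 × 1.18 × 13.351 = 74.675 km/s.

74.7 km/s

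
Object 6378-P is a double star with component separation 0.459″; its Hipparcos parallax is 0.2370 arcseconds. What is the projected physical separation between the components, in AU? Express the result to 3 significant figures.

d = 1/p = 1/0.2370″ = 4.2194 pc.
At distance d (pc), an angle of θ arcsec spans θ·d AU: s = 0.459 × 4.2194 = 1.9367 AU.

1.94 AU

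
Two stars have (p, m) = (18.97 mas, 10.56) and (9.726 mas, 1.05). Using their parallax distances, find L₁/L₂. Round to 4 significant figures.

L₁/L₂ = 4.128 × 10^-5

d₁ = 1/p₁ = 1/0.01897″ = 52.715 pc; d₂ = 1/p₂ = 1/0.009726″ = 102.82 pc.
M₁ = m₁ − 5 log₁₀ d₁ + 5 = 10.56 − 8.6097 + 5 = 6.9503.
M₂ = 1.05 − 10.0604 + 5 = -4.0104.
L₁/L₂ = 10^(0.4(M₂ − M₁)) = 10^(0.4 × (-10.9607)) = 10^(-4.38428) = 0.000041278.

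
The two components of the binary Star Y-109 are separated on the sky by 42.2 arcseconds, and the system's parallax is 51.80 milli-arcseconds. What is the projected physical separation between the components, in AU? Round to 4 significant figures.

814.7 AU

d = 1/p = 1/0.05180″ = 19.305 pc.
At distance d (pc), an angle of θ arcsec spans θ·d AU: s = 42.2 × 19.305 = 814.67 AU.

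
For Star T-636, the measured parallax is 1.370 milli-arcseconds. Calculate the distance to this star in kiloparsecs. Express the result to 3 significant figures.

p = 1.370 milli-arcseconds = 0.001370 arcsec.
d = 1/p = 1/0.001370 = 729.93 pc.
= 0.72993 kpc.

0.730 kpc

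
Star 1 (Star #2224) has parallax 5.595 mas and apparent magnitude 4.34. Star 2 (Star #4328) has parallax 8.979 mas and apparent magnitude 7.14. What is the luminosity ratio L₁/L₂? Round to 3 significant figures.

d₁ = 1/p₁ = 1/0.005595″ = 178.73 pc; d₂ = 1/p₂ = 1/0.008979″ = 111.37 pc.
M₁ = m₁ − 5 log₁₀ d₁ + 5 = 4.34 − 11.2610 + 5 = -1.9210.
M₂ = 7.14 − 10.2338 + 5 = 1.9062.
L₁/L₂ = 10^(0.4(M₂ − M₁)) = 10^(0.4 × 3.8272) = 10^1.53088 = 33.953.

L₁/L₂ = 34.0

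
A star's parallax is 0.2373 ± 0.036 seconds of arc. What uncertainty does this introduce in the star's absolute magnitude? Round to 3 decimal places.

σ_M = 0.329 mag

M = m − 5 log₁₀ d + 5 = m + 5 log₁₀ p + 5, so ∂M/∂p = 5/(p ln 10).
σ_M = (5/ln 10) · (σ_p/p) = 2.1715 × 0.036/0.2373 = 2.1715 × 0.15171 = 0.32944.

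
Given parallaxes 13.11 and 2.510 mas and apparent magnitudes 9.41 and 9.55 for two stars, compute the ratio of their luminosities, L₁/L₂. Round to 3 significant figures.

d₁ = 1/p₁ = 1/0.01311″ = 76.278 pc; d₂ = 1/p₂ = 1/0.002510″ = 398.41 pc.
M₁ = m₁ − 5 log₁₀ d₁ + 5 = 9.41 − 9.4120 + 5 = 4.9980.
M₂ = 9.55 − 13.0017 + 5 = 1.5483.
L₁/L₂ = 10^(0.4(M₂ − M₁)) = 10^(0.4 × (-3.4497)) = 10^(-1.37988) = 0.041698.

L₁/L₂ = 0.0417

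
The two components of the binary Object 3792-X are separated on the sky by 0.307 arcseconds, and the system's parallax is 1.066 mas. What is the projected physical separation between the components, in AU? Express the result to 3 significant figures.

d = 1/p = 1/0.001066″ = 938.09 pc.
At distance d (pc), an angle of θ arcsec spans θ·d AU: s = 0.307 × 938.09 = 287.99 AU.

288 AU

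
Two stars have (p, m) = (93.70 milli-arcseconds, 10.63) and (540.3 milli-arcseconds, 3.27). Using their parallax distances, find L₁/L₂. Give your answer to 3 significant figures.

L₁/L₂ = 0.0378

d₁ = 1/p₁ = 1/0.09370″ = 10.672 pc; d₂ = 1/p₂ = 1/0.5403″ = 1.8508 pc.
M₁ = m₁ − 5 log₁₀ d₁ + 5 = 10.63 − 5.1412 + 5 = 10.4888.
M₂ = 3.27 − 1.3368 + 5 = 6.9332.
L₁/L₂ = 10^(0.4(M₂ − M₁)) = 10^(0.4 × (-3.5556)) = 10^(-1.42224) = 0.037823.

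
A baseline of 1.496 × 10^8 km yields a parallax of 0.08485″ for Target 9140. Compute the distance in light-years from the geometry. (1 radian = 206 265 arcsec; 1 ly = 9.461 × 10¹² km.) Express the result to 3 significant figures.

θ = 0.08485″ = 0.08485/206265 = 4.1136 × 10^-7 rad.
d = B/θ = (1.496 × 10^8) / (4.1136 × 10^-7) = 3.6367 × 10^14 km = (3.6367 × 10^14) / (9.461 × 10^12) ly = 38.439 ly.

38.4 ly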